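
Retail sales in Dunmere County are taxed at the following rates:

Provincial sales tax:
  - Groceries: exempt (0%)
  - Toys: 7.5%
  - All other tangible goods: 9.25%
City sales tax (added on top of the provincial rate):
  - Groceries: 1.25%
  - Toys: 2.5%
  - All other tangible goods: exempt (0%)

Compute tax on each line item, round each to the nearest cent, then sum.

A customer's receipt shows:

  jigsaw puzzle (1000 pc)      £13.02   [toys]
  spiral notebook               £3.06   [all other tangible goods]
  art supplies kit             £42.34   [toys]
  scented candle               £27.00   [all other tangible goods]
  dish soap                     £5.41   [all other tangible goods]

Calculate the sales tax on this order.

£8.81

Jigsaw puzzle (1000 pc) £13.02: toys → 7.5% + 2.5% city = 10% → £1.30
Spiral notebook £3.06: all other tangible goods → 9.25% + 0% city = 9.25% → £0.28
Art supplies kit £42.34: toys → 7.5% + 2.5% city = 10% → £4.23
Scented candle £27.00: all other tangible goods → 9.25% + 0% city = 9.25% → £2.50
Dish soap £5.41: all other tangible goods → 9.25% + 0% city = 9.25% → £0.50
Total tax = £1.30 + £0.28 + £4.23 + £2.50 + £0.50 = £8.81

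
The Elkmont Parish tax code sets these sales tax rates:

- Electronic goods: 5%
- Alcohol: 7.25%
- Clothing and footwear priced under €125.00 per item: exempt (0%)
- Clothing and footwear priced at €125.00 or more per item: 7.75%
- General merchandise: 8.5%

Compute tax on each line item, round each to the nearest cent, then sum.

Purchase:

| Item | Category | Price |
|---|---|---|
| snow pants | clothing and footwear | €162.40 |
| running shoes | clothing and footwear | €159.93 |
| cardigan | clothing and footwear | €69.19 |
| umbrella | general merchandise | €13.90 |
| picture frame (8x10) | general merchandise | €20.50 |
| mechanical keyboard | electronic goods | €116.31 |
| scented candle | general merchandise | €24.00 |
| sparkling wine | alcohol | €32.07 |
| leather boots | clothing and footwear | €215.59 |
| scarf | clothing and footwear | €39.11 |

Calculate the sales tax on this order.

Snow pants €162.40: clothing and footwear, €125.00 or more → 7.75% → €12.59
Running shoes €159.93: clothing and footwear, €125.00 or more → 7.75% → €12.39
Cardigan €69.19: clothing and footwear, under €125.00 → 0% → €0.00
Umbrella €13.90: general merchandise → 8.5% → €1.18
Picture frame (8x10) €20.50: general merchandise → 8.5% → €1.74
Mechanical keyboard €116.31: electronic goods → 5% → €5.82
Scented candle €24.00: general merchandise → 8.5% → €2.04
Sparkling wine €32.07: alcohol → 7.25% → €2.33
Leather boots €215.59: clothing and footwear, €125.00 or more → 7.75% → €16.71
Scarf €39.11: clothing and footwear, under €125.00 → 0% → €0.00
Total tax = €12.59 + €12.39 + €1.18 + €1.74 + €5.82 + €2.04 + €2.33 + €16.71 = €54.80

€54.80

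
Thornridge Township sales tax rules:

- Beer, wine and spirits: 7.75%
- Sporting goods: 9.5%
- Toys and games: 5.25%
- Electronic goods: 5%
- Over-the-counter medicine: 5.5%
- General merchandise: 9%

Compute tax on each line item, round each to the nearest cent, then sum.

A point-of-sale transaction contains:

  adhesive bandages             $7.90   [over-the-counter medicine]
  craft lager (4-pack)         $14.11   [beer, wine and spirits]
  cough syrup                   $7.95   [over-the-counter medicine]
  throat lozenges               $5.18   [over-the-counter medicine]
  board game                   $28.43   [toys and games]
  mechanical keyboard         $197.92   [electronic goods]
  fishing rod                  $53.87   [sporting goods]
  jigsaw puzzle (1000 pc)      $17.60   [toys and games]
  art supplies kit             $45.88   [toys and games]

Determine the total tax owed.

$22.08

Adhesive bandages $7.90: over-the-counter medicine → 5.5% → $0.43
Craft lager (4-pack) $14.11: beer, wine and spirits → 7.75% → $1.09
Cough syrup $7.95: over-the-counter medicine → 5.5% → $0.44
Throat lozenges $5.18: over-the-counter medicine → 5.5% → $0.28
Board game $28.43: toys and games → 5.25% → $1.49
Mechanical keyboard $197.92: electronic goods → 5% → $9.90
Fishing rod $53.87: sporting goods → 9.5% → $5.12
Jigsaw puzzle (1000 pc) $17.60: toys and games → 5.25% → $0.92
Art supplies kit $45.88: toys and games → 5.25% → $2.41
Total tax = $0.43 + $1.09 + $0.44 + $0.28 + $1.49 + $9.90 + $5.12 + $0.92 + $2.41 = $22.08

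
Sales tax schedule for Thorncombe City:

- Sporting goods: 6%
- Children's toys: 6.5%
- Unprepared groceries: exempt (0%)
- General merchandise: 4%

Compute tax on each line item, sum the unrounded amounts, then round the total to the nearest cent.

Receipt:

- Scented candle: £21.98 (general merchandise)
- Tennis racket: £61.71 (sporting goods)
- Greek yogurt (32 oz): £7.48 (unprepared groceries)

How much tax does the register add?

£4.58

Scented candle £21.98: general merchandise → 4% → £0.8792
Tennis racket £61.71: sporting goods → 6% → £3.7026
Greek yogurt (32 oz) £7.48: unprepared groceries → 0% → £0.00
Unrounded tax sum = £4.5818 → £4.58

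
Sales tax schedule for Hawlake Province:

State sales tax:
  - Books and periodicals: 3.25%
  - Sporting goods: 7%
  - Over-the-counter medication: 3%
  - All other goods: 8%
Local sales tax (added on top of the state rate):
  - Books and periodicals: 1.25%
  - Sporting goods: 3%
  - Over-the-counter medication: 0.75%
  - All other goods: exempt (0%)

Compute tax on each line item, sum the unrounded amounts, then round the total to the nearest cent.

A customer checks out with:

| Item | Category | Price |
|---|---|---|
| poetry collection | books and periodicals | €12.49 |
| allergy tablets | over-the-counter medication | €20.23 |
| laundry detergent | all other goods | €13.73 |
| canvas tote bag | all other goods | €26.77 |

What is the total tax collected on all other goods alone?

Laundry detergent €13.73: all other goods → 8% + 0% local = 8% → €1.0984
Canvas tote bag €26.77: all other goods → 8% + 0% local = 8% → €2.1416
Tax on all other goods: unrounded sum = €3.24 → €3.24

€3.24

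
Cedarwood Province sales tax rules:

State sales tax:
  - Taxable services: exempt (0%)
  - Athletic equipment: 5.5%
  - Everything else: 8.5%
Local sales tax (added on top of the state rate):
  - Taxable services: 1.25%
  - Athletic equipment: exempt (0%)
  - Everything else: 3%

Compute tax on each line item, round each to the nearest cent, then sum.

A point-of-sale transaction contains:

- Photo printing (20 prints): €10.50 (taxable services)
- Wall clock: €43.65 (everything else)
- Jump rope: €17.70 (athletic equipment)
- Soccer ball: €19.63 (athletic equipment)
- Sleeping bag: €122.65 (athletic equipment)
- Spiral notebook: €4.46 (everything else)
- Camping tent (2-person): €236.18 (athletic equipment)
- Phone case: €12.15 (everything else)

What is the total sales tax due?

Photo printing (20 prints) €10.50: taxable services → 0% + 1.25% local = 1.25% → €0.13
Wall clock €43.65: everything else → 8.5% + 3% local = 11.5% → €5.02
Jump rope €17.70: athletic equipment → 5.5% + 0% local = 5.5% → €0.97
Soccer ball €19.63: athletic equipment → 5.5% + 0% local = 5.5% → €1.08
Sleeping bag €122.65: athletic equipment → 5.5% + 0% local = 5.5% → €6.75
Spiral notebook €4.46: everything else → 8.5% + 3% local = 11.5% → €0.51
Camping tent (2-person) €236.18: athletic equipment → 5.5% + 0% local = 5.5% → €12.99
Phone case €12.15: everything else → 8.5% + 3% local = 11.5% → €1.40
Total tax = €0.13 + €5.02 + €0.97 + €1.08 + €6.75 + €0.51 + €12.99 + €1.40 = €28.85

€28.85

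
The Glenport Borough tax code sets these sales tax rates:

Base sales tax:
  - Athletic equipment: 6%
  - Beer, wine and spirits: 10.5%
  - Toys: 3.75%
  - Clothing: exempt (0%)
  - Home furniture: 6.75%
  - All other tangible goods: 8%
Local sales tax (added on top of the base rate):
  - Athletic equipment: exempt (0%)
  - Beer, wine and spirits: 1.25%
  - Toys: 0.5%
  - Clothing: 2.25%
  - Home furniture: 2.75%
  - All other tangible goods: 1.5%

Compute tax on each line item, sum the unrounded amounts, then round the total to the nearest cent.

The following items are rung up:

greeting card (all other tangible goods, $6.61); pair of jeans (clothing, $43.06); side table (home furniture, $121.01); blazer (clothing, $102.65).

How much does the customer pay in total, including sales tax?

Greeting card $6.61: all other tangible goods → 8% + 1.5% local = 9.5% → $0.62795
Pair of jeans $43.06: clothing → 0% + 2.25% local = 2.25% → $0.96885
Side table $121.01: home furniture → 6.75% + 2.75% local = 9.5% → $11.49595
Blazer $102.65: clothing → 0% + 2.25% local = 2.25% → $2.309625
Subtotal = $273.33; unrounded tax = $15.402375 → $15.40; total due = $288.73

$288.73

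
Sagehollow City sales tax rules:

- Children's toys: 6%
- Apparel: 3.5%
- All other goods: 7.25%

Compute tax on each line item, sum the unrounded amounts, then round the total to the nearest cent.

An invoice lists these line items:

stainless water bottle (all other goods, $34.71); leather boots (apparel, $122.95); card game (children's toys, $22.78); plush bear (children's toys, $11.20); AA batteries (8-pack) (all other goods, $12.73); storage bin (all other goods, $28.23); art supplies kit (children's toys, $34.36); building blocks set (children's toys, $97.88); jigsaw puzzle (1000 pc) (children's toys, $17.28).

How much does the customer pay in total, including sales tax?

$402.92

Stainless water bottle $34.71: all other goods → 7.25% → $2.516475
Leather boots $122.95: apparel → 3.5% → $4.30325
Card game $22.78: children's toys → 6% → $1.3668
Plush bear $11.20: children's toys → 6% → $0.672
AA batteries (8-pack) $12.73: all other goods → 7.25% → $0.922925
Storage bin $28.23: all other goods → 7.25% → $2.046675
Art supplies kit $34.36: children's toys → 6% → $2.0616
Building blocks set $97.88: children's toys → 6% → $5.8728
Jigsaw puzzle (1000 pc) $17.28: children's toys → 6% → $1.0368
Subtotal = $382.12; unrounded tax = $20.799325 → $20.80; total due = $402.92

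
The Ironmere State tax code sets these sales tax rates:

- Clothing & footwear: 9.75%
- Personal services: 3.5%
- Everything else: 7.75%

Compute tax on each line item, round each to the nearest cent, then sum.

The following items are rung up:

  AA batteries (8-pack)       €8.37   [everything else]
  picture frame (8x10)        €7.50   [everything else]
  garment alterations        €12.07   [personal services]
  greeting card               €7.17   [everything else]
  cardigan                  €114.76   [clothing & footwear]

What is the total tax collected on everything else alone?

AA batteries (8-pack) €8.37: everything else → 7.75% → €0.65
Picture frame (8x10) €7.50: everything else → 7.75% → €0.58
Greeting card €7.17: everything else → 7.75% → €0.56
Tax on everything else = €0.65 + €0.58 + €0.56 = €1.79

€1.79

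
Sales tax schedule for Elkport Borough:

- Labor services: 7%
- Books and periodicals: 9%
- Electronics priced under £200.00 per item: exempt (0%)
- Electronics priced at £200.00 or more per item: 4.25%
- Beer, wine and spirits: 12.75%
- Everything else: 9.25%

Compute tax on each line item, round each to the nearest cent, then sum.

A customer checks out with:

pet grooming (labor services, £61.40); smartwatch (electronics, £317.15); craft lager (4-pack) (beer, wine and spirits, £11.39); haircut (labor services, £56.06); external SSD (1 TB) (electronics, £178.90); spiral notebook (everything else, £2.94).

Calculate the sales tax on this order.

Pet grooming £61.40: labor services → 7% → £4.30
Smartwatch £317.15: electronics, £200.00 or more → 4.25% → £13.48
Craft lager (4-pack) £11.39: beer, wine and spirits → 12.75% → £1.45
Haircut £56.06: labor services → 7% → £3.92
External SSD (1 TB) £178.90: electronics, under £200.00 → 0% → £0.00
Spiral notebook £2.94: everything else → 9.25% → £0.27
Total tax = £4.30 + £13.48 + £1.45 + £3.92 + £0.27 = £23.42

£23.42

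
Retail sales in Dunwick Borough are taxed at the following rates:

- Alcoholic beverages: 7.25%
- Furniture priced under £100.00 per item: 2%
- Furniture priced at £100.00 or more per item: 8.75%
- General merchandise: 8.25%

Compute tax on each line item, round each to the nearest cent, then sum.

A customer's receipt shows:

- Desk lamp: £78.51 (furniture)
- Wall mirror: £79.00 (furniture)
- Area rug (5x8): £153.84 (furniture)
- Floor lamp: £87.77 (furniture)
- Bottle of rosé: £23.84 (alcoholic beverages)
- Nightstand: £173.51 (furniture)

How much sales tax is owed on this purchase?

£35.28

Desk lamp £78.51: furniture, under £100.00 → 2% → £1.57
Wall mirror £79.00: furniture, under £100.00 → 2% → £1.58
Area rug (5x8) £153.84: furniture, £100.00 or more → 8.75% → £13.46
Floor lamp £87.77: furniture, under £100.00 → 2% → £1.76
Bottle of rosé £23.84: alcoholic beverages → 7.25% → £1.73
Nightstand £173.51: furniture, £100.00 or more → 8.75% → £15.18
Total tax = £1.57 + £1.58 + £13.46 + £1.76 + £1.73 + £15.18 = £35.28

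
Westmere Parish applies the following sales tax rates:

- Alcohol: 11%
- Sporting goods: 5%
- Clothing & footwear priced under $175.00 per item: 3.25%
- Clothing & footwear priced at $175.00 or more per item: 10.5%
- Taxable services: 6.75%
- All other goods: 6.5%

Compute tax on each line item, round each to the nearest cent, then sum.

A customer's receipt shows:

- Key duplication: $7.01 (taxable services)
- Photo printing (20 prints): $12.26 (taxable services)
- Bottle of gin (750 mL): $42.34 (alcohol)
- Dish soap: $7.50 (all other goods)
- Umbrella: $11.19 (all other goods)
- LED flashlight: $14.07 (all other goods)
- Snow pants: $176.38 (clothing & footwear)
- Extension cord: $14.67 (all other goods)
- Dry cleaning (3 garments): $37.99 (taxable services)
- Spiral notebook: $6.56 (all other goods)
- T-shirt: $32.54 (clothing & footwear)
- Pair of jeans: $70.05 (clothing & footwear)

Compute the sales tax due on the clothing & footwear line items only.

Snow pants $176.38: clothing & footwear, $175.00 or more → 10.5% → $18.52
T-shirt $32.54: clothing & footwear, under $175.00 → 3.25% → $1.06
Pair of jeans $70.05: clothing & footwear, under $175.00 → 3.25% → $2.28
Tax on clothing & footwear = $18.52 + $1.06 + $2.28 = $21.86

$21.86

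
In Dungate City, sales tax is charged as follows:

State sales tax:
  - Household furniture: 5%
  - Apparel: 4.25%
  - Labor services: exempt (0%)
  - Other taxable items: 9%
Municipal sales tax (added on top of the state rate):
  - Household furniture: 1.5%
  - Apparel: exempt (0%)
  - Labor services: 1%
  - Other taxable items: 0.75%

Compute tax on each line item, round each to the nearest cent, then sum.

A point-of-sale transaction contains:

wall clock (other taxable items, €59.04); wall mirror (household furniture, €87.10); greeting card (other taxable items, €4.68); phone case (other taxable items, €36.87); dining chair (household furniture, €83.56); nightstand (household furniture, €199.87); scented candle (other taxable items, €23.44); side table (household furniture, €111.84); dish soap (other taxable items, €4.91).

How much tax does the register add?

Wall clock €59.04: other taxable items → 9% + 0.75% municipal = 9.75% → €5.76
Wall mirror €87.10: household furniture → 5% + 1.5% municipal = 6.5% → €5.66
Greeting card €4.68: other taxable items → 9% + 0.75% municipal = 9.75% → €0.46
Phone case €36.87: other taxable items → 9% + 0.75% municipal = 9.75% → €3.59
Dining chair €83.56: household furniture → 5% + 1.5% municipal = 6.5% → €5.43
Nightstand €199.87: household furniture → 5% + 1.5% municipal = 6.5% → €12.99
Scented candle €23.44: other taxable items → 9% + 0.75% municipal = 9.75% → €2.29
Side table €111.84: household furniture → 5% + 1.5% municipal = 6.5% → €7.27
Dish soap €4.91: other taxable items → 9% + 0.75% municipal = 9.75% → €0.48
Total tax = €5.76 + €5.66 + €0.46 + €3.59 + €5.43 + €12.99 + €2.29 + €7.27 + €0.48 = €43.93

€43.93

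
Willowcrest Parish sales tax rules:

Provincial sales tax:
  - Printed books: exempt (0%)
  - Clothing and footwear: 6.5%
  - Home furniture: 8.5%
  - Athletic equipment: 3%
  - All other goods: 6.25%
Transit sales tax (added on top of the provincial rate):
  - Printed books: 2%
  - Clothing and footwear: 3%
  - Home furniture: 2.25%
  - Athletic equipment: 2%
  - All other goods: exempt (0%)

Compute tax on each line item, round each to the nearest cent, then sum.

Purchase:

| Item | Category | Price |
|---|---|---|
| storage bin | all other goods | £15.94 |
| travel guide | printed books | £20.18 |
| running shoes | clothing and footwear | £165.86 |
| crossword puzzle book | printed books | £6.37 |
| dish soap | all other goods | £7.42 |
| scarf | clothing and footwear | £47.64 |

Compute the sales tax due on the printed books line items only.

Travel guide £20.18: printed books → 0% + 2% transit = 2% → £0.40
Crossword puzzle book £6.37: printed books → 0% + 2% transit = 2% → £0.13
Tax on printed books = £0.40 + £0.13 = £0.53

£0.53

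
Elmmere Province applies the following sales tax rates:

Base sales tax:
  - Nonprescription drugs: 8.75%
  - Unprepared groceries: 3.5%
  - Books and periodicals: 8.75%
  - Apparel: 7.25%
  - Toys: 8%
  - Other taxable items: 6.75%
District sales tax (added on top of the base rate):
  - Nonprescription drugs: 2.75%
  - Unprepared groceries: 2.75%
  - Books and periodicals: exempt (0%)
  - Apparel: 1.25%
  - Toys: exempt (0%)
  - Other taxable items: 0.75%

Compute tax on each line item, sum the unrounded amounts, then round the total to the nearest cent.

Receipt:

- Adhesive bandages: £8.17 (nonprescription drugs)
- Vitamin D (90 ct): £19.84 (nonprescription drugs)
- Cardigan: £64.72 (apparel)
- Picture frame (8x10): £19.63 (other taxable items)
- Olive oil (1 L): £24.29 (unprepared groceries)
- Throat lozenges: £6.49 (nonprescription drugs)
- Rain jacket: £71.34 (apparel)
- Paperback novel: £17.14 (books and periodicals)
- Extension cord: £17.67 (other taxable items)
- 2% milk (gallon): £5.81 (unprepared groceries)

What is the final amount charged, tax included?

£276.81

Adhesive bandages £8.17: nonprescription drugs → 8.75% + 2.75% district = 11.5% → £0.93955
Vitamin D (90 ct) £19.84: nonprescription drugs → 8.75% + 2.75% district = 11.5% → £2.2816
Cardigan £64.72: apparel → 7.25% + 1.25% district = 8.5% → £5.5012
Picture frame (8x10) £19.63: other taxable items → 6.75% + 0.75% district = 7.5% → £1.47225
Olive oil (1 L) £24.29: unprepared groceries → 3.5% + 2.75% district = 6.25% → £1.518125
Throat lozenges £6.49: nonprescription drugs → 8.75% + 2.75% district = 11.5% → £0.74635
Rain jacket £71.34: apparel → 7.25% + 1.25% district = 8.5% → £6.0639
Paperback novel £17.14: books and periodicals → 8.75% + 0% district = 8.75% → £1.49975
Extension cord £17.67: other taxable items → 6.75% + 0.75% district = 7.5% → £1.32525
2% milk (gallon) £5.81: unprepared groceries → 3.5% + 2.75% district = 6.25% → £0.363125
Subtotal = £255.10; unrounded tax = £21.7111 → £21.71; total due = £276.81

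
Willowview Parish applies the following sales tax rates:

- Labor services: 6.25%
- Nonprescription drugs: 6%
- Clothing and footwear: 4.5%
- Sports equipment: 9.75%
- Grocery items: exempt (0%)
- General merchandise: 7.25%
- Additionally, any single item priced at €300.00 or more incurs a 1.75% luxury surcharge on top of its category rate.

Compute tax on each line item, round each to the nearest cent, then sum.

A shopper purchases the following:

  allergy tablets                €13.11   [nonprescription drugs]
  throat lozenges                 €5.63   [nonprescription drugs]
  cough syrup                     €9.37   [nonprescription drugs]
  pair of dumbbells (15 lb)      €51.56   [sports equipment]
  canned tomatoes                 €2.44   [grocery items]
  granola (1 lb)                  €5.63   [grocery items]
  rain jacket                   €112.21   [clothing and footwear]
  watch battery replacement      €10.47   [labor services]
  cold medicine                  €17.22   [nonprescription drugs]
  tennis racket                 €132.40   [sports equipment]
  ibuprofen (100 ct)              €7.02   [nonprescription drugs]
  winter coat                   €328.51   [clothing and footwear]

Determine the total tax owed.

€47.31

Allergy tablets €13.11: nonprescription drugs → 6% → €0.79
Throat lozenges €5.63: nonprescription drugs → 6% → €0.34
Cough syrup €9.37: nonprescription drugs → 6% → €0.56
Pair of dumbbells (15 lb) €51.56: sports equipment → 9.75% → €5.03
Canned tomatoes €2.44: grocery items → 0% → €0.00
Granola (1 lb) €5.63: grocery items → 0% → €0.00
Rain jacket €112.21: clothing and footwear → 4.5% → €5.05
Watch battery replacement €10.47: labor services → 6.25% → €0.65
Cold medicine €17.22: nonprescription drugs → 6% → €1.03
Tennis racket €132.40: sports equipment → 9.75% → €12.91
Ibuprofen (100 ct) €7.02: nonprescription drugs → 6% → €0.42
Winter coat €328.51: clothing and footwear → 4.5% + 1.75% surcharge = 6.25% → €20.53
Total tax = €0.79 + €0.34 + €0.56 + €5.03 + €5.05 + €0.65 + €1.03 + €12.91 + €0.42 + €20.53 = €47.31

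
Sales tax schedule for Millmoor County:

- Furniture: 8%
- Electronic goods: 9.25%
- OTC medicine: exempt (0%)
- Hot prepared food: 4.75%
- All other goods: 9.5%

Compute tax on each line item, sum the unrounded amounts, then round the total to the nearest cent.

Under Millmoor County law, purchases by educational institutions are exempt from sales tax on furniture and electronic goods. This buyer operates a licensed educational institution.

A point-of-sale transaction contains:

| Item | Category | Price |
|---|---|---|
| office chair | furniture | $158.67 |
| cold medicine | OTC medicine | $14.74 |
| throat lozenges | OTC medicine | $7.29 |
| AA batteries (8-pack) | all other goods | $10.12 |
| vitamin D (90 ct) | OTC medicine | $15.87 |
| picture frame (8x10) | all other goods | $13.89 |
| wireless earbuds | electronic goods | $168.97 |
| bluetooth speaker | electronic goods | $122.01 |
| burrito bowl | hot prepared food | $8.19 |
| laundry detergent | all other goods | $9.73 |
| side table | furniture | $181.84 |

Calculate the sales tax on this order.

Office chair $158.67: furniture, buyer-exempt → 0% → $0.00
Cold medicine $14.74: OTC medicine → 0% → $0.00
Throat lozenges $7.29: OTC medicine → 0% → $0.00
AA batteries (8-pack) $10.12: all other goods → 9.5% → $0.9614
Vitamin D (90 ct) $15.87: OTC medicine → 0% → $0.00
Picture frame (8x10) $13.89: all other goods → 9.5% → $1.31955
Wireless earbuds $168.97: electronic goods, buyer-exempt → 0% → $0.00
Bluetooth speaker $122.01: electronic goods, buyer-exempt → 0% → $0.00
Burrito bowl $8.19: hot prepared food → 4.75% → $0.389025
Laundry detergent $9.73: all other goods → 9.5% → $0.92435
Side table $181.84: furniture, buyer-exempt → 0% → $0.00
Unrounded tax sum = $3.594325 → $3.59

$3.59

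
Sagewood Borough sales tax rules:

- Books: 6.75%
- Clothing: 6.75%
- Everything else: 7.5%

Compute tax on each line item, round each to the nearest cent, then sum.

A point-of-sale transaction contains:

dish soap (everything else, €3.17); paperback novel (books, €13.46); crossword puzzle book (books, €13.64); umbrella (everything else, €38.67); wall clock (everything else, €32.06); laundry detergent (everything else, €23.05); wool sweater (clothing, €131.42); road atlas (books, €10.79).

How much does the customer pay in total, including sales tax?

€284.96

Dish soap €3.17: everything else → 7.5% → €0.24
Paperback novel €13.46: books → 6.75% → €0.91
Crossword puzzle book €13.64: books → 6.75% → €0.92
Umbrella €38.67: everything else → 7.5% → €2.90
Wall clock €32.06: everything else → 7.5% → €2.40
Laundry detergent €23.05: everything else → 7.5% → €1.73
Wool sweater €131.42: clothing → 6.75% → €8.87
Road atlas €10.79: books → 6.75% → €0.73
Subtotal = €266.26; tax = €18.70; total due = €284.96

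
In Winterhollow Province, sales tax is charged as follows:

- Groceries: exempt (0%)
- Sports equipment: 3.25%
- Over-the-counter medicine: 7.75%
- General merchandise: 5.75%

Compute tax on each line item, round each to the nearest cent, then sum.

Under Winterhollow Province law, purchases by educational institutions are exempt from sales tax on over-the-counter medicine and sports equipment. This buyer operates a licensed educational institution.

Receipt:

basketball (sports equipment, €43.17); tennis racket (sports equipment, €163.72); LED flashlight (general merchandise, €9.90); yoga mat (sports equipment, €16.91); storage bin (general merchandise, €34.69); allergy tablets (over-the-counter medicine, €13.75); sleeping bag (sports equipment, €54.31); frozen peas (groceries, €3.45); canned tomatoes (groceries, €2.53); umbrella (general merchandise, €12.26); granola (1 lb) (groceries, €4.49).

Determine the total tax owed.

€3.26

Basketball €43.17: sports equipment, buyer-exempt → 0% → €0.00
Tennis racket €163.72: sports equipment, buyer-exempt → 0% → €0.00
LED flashlight €9.90: general merchandise → 5.75% → €0.57
Yoga mat €16.91: sports equipment, buyer-exempt → 0% → €0.00
Storage bin €34.69: general merchandise → 5.75% → €1.99
Allergy tablets €13.75: over-the-counter medicine, buyer-exempt → 0% → €0.00
Sleeping bag €54.31: sports equipment, buyer-exempt → 0% → €0.00
Frozen peas €3.45: groceries → 0% → €0.00
Canned tomatoes €2.53: groceries → 0% → €0.00
Umbrella €12.26: general merchandise → 5.75% → €0.70
Granola (1 lb) €4.49: groceries → 0% → €0.00
Total tax = €0.57 + €1.99 + €0.70 = €3.26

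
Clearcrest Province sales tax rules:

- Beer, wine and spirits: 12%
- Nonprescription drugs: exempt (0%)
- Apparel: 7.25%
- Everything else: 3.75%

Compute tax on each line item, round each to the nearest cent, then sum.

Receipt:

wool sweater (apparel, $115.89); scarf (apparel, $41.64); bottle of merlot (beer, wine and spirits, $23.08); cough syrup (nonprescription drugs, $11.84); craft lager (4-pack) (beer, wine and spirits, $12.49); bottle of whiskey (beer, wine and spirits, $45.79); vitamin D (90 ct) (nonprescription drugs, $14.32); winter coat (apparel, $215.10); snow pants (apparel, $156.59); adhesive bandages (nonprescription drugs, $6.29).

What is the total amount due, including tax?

$691.15

Wool sweater $115.89: apparel → 7.25% → $8.40
Scarf $41.64: apparel → 7.25% → $3.02
Bottle of merlot $23.08: beer, wine and spirits → 12% → $2.77
Cough syrup $11.84: nonprescription drugs → 0% → $0.00
Craft lager (4-pack) $12.49: beer, wine and spirits → 12% → $1.50
Bottle of whiskey $45.79: beer, wine and spirits → 12% → $5.49
Vitamin D (90 ct) $14.32: nonprescription drugs → 0% → $0.00
Winter coat $215.10: apparel → 7.25% → $15.59
Snow pants $156.59: apparel → 7.25% → $11.35
Adhesive bandages $6.29: nonprescription drugs → 0% → $0.00
Subtotal = $643.03; tax = $48.12; total due = $691.15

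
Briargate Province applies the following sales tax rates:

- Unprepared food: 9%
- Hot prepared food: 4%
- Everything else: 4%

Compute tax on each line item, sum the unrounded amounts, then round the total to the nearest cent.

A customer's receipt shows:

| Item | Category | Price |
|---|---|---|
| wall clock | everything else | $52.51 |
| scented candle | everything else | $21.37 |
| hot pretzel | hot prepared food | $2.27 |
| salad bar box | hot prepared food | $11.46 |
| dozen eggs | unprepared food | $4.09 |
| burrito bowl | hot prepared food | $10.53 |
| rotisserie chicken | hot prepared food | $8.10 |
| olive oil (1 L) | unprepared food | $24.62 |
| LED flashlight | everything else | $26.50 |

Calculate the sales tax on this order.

Wall clock $52.51: everything else → 4% → $2.1004
Scented candle $21.37: everything else → 4% → $0.8548
Hot pretzel $2.27: hot prepared food → 4% → $0.0908
Salad bar box $11.46: hot prepared food → 4% → $0.4584
Dozen eggs $4.09: unprepared food → 9% → $0.3681
Burrito bowl $10.53: hot prepared food → 4% → $0.4212
Rotisserie chicken $8.10: hot prepared food → 4% → $0.324
Olive oil (1 L) $24.62: unprepared food → 9% → $2.2158
LED flashlight $26.50: everything else → 4% → $1.06
Unrounded tax sum = $7.8935 → $7.89

$7.89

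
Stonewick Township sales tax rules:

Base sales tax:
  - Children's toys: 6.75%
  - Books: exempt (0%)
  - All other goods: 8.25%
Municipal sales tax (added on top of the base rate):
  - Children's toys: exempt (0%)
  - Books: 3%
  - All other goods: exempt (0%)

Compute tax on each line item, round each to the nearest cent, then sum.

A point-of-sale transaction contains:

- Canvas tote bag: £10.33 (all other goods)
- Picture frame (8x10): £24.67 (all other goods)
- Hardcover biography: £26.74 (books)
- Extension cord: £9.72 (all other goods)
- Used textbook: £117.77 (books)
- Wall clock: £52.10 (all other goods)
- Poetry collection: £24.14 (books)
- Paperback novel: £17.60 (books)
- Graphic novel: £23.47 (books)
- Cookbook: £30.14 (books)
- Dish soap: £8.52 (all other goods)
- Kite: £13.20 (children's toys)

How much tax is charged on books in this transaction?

£7.18

Hardcover biography £26.74: books → 0% + 3% municipal = 3% → £0.80
Used textbook £117.77: books → 0% + 3% municipal = 3% → £3.53
Poetry collection £24.14: books → 0% + 3% municipal = 3% → £0.72
Paperback novel £17.60: books → 0% + 3% municipal = 3% → £0.53
Graphic novel £23.47: books → 0% + 3% municipal = 3% → £0.70
Cookbook £30.14: books → 0% + 3% municipal = 3% → £0.90
Tax on books = £0.80 + £3.53 + £0.72 + £0.53 + £0.70 + £0.90 = £7.18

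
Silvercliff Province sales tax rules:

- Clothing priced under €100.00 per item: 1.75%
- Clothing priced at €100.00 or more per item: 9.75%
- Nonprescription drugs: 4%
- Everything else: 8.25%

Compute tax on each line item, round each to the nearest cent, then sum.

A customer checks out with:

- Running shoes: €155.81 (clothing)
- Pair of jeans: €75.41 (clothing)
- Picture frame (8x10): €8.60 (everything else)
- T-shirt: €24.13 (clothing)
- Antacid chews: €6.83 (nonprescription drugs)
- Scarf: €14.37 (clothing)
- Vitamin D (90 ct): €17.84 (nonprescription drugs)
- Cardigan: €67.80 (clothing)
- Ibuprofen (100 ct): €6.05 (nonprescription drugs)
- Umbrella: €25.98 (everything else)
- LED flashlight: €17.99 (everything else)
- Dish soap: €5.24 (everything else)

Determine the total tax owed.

€24.35

Running shoes €155.81: clothing, €100.00 or more → 9.75% → €15.19
Pair of jeans €75.41: clothing, under €100.00 → 1.75% → €1.32
Picture frame (8x10) €8.60: everything else → 8.25% → €0.71
T-shirt €24.13: clothing, under €100.00 → 1.75% → €0.42
Antacid chews €6.83: nonprescription drugs → 4% → €0.27
Scarf €14.37: clothing, under €100.00 → 1.75% → €0.25
Vitamin D (90 ct) €17.84: nonprescription drugs → 4% → €0.71
Cardigan €67.80: clothing, under €100.00 → 1.75% → €1.19
Ibuprofen (100 ct) €6.05: nonprescription drugs → 4% → €0.24
Umbrella €25.98: everything else → 8.25% → €2.14
LED flashlight €17.99: everything else → 8.25% → €1.48
Dish soap €5.24: everything else → 8.25% → €0.43
Total tax = €15.19 + €1.32 + €0.71 + €0.42 + €0.27 + €0.25 + €0.71 + €1.19 + €0.24 + €2.14 + €1.48 + €0.43 = €24.35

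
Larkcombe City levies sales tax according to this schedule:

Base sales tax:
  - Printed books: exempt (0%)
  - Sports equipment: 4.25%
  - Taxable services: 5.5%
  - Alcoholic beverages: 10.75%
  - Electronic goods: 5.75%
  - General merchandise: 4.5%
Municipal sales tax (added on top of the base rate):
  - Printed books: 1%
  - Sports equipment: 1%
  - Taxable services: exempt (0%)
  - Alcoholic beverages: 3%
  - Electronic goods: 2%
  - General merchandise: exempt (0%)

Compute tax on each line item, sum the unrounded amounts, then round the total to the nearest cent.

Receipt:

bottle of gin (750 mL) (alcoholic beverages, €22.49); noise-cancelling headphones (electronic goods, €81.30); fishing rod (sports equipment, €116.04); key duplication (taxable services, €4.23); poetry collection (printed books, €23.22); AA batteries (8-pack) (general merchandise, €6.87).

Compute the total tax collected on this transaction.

Bottle of gin (750 mL) €22.49: alcoholic beverages → 10.75% + 3% municipal = 13.75% → €3.092375
Noise-cancelling headphones €81.30: electronic goods → 5.75% + 2% municipal = 7.75% → €6.30075
Fishing rod €116.04: sports equipment → 4.25% + 1% municipal = 5.25% → €6.0921
Key duplication €4.23: taxable services → 5.5% + 0% municipal = 5.5% → €0.23265
Poetry collection €23.22: printed books → 0% + 1% municipal = 1% → €0.2322
AA batteries (8-pack) €6.87: general merchandise → 4.5% + 0% municipal = 4.5% → €0.30915
Unrounded tax sum = €16.259225 → €16.26

€16.26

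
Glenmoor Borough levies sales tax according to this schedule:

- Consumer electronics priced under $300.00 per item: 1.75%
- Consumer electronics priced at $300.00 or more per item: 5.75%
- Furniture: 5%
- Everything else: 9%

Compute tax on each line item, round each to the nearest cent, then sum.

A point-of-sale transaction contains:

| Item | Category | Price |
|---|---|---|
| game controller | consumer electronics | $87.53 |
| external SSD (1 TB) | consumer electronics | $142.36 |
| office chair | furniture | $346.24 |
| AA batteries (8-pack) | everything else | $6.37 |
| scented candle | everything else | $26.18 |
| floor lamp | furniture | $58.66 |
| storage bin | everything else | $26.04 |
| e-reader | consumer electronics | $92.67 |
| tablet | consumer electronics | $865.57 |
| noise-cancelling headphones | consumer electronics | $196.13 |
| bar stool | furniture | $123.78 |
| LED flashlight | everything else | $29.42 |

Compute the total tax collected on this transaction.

Game controller $87.53: consumer electronics, under $300.00 → 1.75% → $1.53
External SSD (1 TB) $142.36: consumer electronics, under $300.00 → 1.75% → $2.49
Office chair $346.24: furniture → 5% → $17.31
AA batteries (8-pack) $6.37: everything else → 9% → $0.57
Scented candle $26.18: everything else → 9% → $2.36
Floor lamp $58.66: furniture → 5% → $2.93
Storage bin $26.04: everything else → 9% → $2.34
E-reader $92.67: consumer electronics, under $300.00 → 1.75% → $1.62
Tablet $865.57: consumer electronics, $300.00 or more → 5.75% → $49.77
Noise-cancelling headphones $196.13: consumer electronics, under $300.00 → 1.75% → $3.43
Bar stool $123.78: furniture → 5% → $6.19
LED flashlight $29.42: everything else → 9% → $2.65
Total tax = $1.53 + $2.49 + $17.31 + $0.57 + $2.36 + $2.93 + $2.34 + $1.62 + $49.77 + $3.43 + $6.19 + $2.65 = $93.19

$93.19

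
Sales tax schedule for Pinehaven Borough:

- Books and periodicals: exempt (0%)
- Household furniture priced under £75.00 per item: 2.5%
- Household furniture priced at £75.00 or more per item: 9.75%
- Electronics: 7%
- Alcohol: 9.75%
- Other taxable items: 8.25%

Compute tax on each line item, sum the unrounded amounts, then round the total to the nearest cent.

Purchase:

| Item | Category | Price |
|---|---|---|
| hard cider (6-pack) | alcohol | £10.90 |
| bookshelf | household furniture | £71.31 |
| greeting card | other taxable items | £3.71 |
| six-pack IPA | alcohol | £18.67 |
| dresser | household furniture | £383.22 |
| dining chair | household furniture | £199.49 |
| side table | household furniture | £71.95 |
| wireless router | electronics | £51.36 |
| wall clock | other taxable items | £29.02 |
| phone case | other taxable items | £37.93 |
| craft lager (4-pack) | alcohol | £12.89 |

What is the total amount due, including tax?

£964.41

Hard cider (6-pack) £10.90: alcohol → 9.75% → £1.06275
Bookshelf £71.31: household furniture, under £75.00 → 2.5% → £1.78275
Greeting card £3.71: other taxable items → 8.25% → £0.306075
Six-pack IPA £18.67: alcohol → 9.75% → £1.820325
Dresser £383.22: household furniture, £75.00 or more → 9.75% → £37.36395
Dining chair £199.49: household furniture, £75.00 or more → 9.75% → £19.450275
Side table £71.95: household furniture, under £75.00 → 2.5% → £1.79875
Wireless router £51.36: electronics → 7% → £3.5952
Wall clock £29.02: other taxable items → 8.25% → £2.39415
Phone case £37.93: other taxable items → 8.25% → £3.129225
Craft lager (4-pack) £12.89: alcohol → 9.75% → £1.256775
Subtotal = £890.45; unrounded tax = £73.960225 → £73.96; total due = £964.41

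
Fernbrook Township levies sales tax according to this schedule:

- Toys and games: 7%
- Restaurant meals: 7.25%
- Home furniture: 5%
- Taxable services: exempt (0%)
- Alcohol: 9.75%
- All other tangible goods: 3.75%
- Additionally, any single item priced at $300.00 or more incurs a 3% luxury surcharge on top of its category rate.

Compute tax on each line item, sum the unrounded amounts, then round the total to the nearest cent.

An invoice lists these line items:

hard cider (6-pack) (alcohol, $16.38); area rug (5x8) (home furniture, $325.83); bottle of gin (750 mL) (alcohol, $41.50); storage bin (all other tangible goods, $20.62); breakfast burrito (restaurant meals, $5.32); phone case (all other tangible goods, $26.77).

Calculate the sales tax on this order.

Hard cider (6-pack) $16.38: alcohol → 9.75% → $1.59705
Area rug (5x8) $325.83: home furniture → 5% + 3% surcharge = 8% → $26.0664
Bottle of gin (750 mL) $41.50: alcohol → 9.75% → $4.04625
Storage bin $20.62: all other tangible goods → 3.75% → $0.77325
Breakfast burrito $5.32: restaurant meals → 7.25% → $0.3857
Phone case $26.77: all other tangible goods → 3.75% → $1.003875
Unrounded tax sum = $33.872525 → $33.87

$33.87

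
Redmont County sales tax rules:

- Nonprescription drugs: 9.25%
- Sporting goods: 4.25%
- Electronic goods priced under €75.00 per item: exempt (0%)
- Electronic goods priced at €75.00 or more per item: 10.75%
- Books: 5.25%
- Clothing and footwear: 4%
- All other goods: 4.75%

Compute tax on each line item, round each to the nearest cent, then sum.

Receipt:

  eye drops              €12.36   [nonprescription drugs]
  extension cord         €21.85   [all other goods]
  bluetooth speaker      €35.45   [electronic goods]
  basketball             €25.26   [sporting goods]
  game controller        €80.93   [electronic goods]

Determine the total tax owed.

€11.95

Eye drops €12.36: nonprescription drugs → 9.25% → €1.14
Extension cord €21.85: all other goods → 4.75% → €1.04
Bluetooth speaker €35.45: electronic goods, under €75.00 → 0% → €0.00
Basketball €25.26: sporting goods → 4.25% → €1.07
Game controller €80.93: electronic goods, €75.00 or more → 10.75% → €8.70
Total tax = €1.14 + €1.04 + €1.07 + €8.70 = €11.95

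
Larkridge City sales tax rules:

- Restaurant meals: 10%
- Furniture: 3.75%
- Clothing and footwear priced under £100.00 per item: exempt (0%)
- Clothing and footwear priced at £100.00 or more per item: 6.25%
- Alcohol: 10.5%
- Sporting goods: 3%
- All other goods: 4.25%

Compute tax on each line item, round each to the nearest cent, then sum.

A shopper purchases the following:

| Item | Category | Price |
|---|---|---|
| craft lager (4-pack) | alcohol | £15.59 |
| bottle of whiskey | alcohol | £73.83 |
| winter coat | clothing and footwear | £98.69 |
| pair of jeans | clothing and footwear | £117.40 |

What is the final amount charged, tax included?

Craft lager (4-pack) £15.59: alcohol → 10.5% → £1.64
Bottle of whiskey £73.83: alcohol → 10.5% → £7.75
Winter coat £98.69: clothing and footwear, under £100.00 → 0% → £0.00
Pair of jeans £117.40: clothing and footwear, £100.00 or more → 6.25% → £7.34
Subtotal = £305.51; tax = £16.73; total due = £322.24

£322.24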